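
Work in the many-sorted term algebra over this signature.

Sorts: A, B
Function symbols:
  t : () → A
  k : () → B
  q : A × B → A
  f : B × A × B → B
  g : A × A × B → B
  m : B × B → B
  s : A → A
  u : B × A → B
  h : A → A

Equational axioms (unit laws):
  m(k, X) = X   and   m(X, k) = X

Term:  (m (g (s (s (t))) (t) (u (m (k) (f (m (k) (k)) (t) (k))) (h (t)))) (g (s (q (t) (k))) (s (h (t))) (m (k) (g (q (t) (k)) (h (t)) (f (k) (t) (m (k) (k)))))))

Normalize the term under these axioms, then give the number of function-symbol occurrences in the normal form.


1. (m (g (s (s (t))) (t) (u (m (k) (f (m (k) (k)) (t) (k))) (h (t)))) (g (s (q (t) (k))) (s (h (t))) (m (k) (g (q (t) (k)) (h (t)) (f (k) (t) (m (k) (k)))))))  →  (m (g (s (s (t))) (t) (u (f (m (k) (k)) (t) (k)) (h (t)))) (g (s (q (t) (k))) (s (h (t))) (m (k) (g (q (t) (k)) (h (t)) (f (k) (t) (m (k) (k)))))))
2. (m (g (s (s (t))) (t) (u (f (m (k) (k)) (t) (k)) (h (t)))) (g (s (q (t) (k))) (s (h (t))) (m (k) (g (q (t) (k)) (h (t)) (f (k) (t) (m (k) (k)))))))  →  (m (g (s (s (t))) (t) (u (f (k) (t) (k)) (h (t)))) (g (s (q (t) (k))) (s (h (t))) (m (k) (g (q (t) (k)) (h (t)) (f (k) (t) (m (k) (k)))))))
3. (m (g (s (s (t))) (t) (u (f (k) (t) (k)) (h (t)))) (g (s (q (t) (k))) (s (h (t))) (m (k) (g (q (t) (k)) (h (t)) (f (k) (t) (m (k) (k)))))))  →  (m (g (s (s (t))) (t) (u (f (k) (t) (k)) (h (t)))) (g (s (q (t) (k))) (s (h (t))) (g (q (t) (k)) (h (t)) (f (k) (t) (m (k) (k))))))
4. (m (g (s (s (t))) (t) (u (f (k) (t) (k)) (h (t)))) (g (s (q (t) (k))) (s (h (t))) (g (q (t) (k)) (h (t)) (f (k) (t) (m (k) (k))))))  →  (m (g (s (s (t))) (t) (u (f (k) (t) (k)) (h (t)))) (g (s (q (t) (k))) (s (h (t))) (g (q (t) (k)) (h (t)) (f (k) (t) (k)))))
normal form: (m (g (s (s (t))) (t) (u (f (k) (t) (k)) (h (t)))) (g (s (q (t) (k))) (s (h (t))) (g (q (t) (k)) (h (t)) (f (k) (t) (k)))))

size = 31


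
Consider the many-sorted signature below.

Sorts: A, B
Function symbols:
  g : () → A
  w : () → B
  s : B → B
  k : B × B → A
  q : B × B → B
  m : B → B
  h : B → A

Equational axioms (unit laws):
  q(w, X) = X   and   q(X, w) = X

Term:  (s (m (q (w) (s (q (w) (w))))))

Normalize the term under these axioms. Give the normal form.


1. (s (m (q (w) (s (q (w) (w))))))  →  (s (m (s (q (w) (w)))))
2. (s (m (s (q (w) (w)))))  →  (s (m (s (w))))

normal form = (s (m (s (w))))


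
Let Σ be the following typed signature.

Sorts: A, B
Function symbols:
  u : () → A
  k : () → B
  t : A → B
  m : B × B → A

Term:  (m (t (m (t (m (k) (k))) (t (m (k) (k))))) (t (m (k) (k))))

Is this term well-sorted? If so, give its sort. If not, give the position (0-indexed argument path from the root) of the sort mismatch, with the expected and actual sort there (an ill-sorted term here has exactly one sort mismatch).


          (k) : B
          (k) : B
        (m (k) (k)) : A
      (t (m (k) (k))) : B
          (k) : B
          (k) : B
        (m (k) (k)) : A
      (t (m (k) (k))) : B
    (m (t (m (k) (k))) (t (m (k) (k)))) : A
  (t (m (t (m (k) (k))) (t (m (k) (k))))) : B
      (k) : B
      (k) : B
    (m (k) (k)) : A
  (t (m (k) (k))) : B
(m (t (m (t (m (k) (k))) (t (m (k) (k))))) (t (m (k) (k)))) : A

well-sorted; sort = A


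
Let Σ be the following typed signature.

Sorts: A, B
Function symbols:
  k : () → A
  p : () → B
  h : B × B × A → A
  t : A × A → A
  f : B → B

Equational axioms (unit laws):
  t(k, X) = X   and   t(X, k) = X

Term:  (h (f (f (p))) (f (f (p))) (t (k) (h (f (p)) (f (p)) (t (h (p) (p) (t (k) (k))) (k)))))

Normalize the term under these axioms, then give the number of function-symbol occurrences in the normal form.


size = 16

1. (h (f (f (p))) (f (f (p))) (t (k) (h (f (p)) (f (p)) (t (h (p) (p) (t (k) (k))) (k)))))  →  (h (f (f (p))) (f (f (p))) (h (f (p)) (f (p)) (t (h (p) (p) (t (k) (k))) (k))))
2. (h (f (f (p))) (f (f (p))) (h (f (p)) (f (p)) (t (h (p) (p) (t (k) (k))) (k))))  →  (h (f (f (p))) (f (f (p))) (h (f (p)) (f (p)) (h (p) (p) (t (k) (k)))))
3. (h (f (f (p))) (f (f (p))) (h (f (p)) (f (p)) (h (p) (p) (t (k) (k)))))  →  (h (f (f (p))) (f (f (p))) (h (f (p)) (f (p)) (h (p) (p) (k))))
normal form: (h (f (f (p))) (f (f (p))) (h (f (p)) (f (p)) (h (p) (p) (k))))


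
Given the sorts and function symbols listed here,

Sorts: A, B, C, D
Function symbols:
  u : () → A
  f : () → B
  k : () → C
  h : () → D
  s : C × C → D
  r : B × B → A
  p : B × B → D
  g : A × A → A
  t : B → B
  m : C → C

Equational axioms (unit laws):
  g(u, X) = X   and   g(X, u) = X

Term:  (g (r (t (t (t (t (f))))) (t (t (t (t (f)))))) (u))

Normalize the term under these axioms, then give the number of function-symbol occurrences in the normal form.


1. (g (r (t (t (t (t (f))))) (t (t (t (t (f)))))) (u))  →  (r (t (t (t (t (f))))) (t (t (t (t (f))))))
normal form: (r (t (t (t (t (f))))) (t (t (t (t (f))))))

size = 11


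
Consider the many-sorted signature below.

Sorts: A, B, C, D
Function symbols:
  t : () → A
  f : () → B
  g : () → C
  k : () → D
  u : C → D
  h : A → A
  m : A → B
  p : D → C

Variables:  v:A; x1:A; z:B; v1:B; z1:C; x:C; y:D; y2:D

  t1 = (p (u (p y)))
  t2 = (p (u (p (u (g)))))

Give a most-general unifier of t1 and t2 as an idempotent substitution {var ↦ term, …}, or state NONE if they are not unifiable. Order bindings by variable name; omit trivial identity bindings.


{y ↦ (u (g))}


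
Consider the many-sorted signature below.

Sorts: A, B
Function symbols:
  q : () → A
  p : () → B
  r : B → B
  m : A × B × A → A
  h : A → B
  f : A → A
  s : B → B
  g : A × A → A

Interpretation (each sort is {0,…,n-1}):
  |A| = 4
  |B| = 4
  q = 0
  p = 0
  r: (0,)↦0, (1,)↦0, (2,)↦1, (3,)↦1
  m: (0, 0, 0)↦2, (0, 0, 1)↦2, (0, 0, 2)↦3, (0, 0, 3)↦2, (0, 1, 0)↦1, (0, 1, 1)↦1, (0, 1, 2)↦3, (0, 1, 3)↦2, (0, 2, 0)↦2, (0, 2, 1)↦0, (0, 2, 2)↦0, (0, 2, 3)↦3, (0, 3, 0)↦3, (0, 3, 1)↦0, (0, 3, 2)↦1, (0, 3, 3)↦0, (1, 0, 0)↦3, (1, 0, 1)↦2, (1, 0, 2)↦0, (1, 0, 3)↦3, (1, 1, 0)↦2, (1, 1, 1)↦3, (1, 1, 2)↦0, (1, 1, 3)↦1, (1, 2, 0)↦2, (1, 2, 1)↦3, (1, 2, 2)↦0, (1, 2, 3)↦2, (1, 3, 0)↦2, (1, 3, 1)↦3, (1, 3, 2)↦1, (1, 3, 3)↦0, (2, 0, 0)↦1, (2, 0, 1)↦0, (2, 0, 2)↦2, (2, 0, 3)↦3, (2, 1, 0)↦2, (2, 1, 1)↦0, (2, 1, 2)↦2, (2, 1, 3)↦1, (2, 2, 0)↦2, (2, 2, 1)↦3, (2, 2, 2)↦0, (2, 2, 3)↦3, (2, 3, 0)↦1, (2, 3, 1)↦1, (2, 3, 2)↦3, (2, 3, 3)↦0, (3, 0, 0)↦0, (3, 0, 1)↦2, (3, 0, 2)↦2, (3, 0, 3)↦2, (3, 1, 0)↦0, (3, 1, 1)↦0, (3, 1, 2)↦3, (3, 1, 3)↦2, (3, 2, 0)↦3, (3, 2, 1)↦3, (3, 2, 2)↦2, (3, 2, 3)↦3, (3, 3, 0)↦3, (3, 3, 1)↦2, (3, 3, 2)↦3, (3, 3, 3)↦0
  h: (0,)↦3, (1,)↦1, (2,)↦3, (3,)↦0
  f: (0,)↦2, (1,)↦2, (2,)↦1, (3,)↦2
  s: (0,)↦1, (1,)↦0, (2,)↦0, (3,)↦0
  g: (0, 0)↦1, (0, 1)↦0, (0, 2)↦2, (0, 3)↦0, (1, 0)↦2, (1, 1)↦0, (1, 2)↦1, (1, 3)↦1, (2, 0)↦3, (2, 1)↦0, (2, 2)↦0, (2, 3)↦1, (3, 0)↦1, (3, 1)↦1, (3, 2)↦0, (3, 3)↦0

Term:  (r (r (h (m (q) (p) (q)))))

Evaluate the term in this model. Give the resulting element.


value = 0

  q = 0
  p = 0
  q = 0
  (m (q) (p) (q)) = m(0, 0, 0) = 2
  (h (m (q) (p) (q))) = h(2,) = 3
  (r (h (m (q) (p) (q)))) = r(3,) = 1
  (r (r (h (m (q) (p) (q))))) = r(1,) = 0


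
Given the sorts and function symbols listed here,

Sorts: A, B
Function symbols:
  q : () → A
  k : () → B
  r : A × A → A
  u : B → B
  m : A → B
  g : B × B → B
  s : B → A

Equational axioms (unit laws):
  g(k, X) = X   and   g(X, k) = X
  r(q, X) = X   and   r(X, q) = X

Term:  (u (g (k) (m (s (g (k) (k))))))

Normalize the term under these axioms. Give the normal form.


1. (u (g (k) (m (s (g (k) (k))))))  →  (u (m (s (g (k) (k)))))
2. (u (m (s (g (k) (k)))))  →  (u (m (s (k))))

normal form = (u (m (s (k))))


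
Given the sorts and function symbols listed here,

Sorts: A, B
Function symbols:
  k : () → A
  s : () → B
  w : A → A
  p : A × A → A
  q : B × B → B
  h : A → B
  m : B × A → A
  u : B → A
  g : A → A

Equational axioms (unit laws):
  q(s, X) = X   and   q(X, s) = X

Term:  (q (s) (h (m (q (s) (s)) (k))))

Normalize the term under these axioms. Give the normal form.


normal form = (h (m (s) (k)))

1. (q (s) (h (m (q (s) (s)) (k))))  →  (h (m (q (s) (s)) (k)))
2. (h (m (q (s) (s)) (k)))  →  (h (m (s) (k)))


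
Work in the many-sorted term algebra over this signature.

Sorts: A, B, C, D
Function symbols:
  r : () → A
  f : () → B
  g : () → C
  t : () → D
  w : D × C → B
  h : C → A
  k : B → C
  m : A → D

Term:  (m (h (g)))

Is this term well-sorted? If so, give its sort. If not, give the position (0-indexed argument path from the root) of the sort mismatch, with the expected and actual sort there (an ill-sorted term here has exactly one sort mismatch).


    (g) : C
  (h (g)) : A
(m (h (g))) : D

well-sorted; sort = D


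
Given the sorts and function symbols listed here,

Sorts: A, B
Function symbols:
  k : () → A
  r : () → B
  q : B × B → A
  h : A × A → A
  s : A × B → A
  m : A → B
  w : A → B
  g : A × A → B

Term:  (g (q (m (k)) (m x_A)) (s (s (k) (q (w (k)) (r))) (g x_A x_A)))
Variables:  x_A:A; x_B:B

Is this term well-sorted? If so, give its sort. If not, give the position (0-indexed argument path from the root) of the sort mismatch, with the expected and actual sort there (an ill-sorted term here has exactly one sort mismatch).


ill-sorted at position [1, 0, 1]: expected B, got A

      (k) : A
    (m (k)) : B
      x_A : A
    (m x_A) : B
  (q (m (k)) (m x_A)) : A
      (k) : A
          (k) : A
        (w (k)) : B
        (r) : B
      (q (w (k)) (r)) : A
    (s (k) (q (w (k)) (r))) : ✗ arg 1 at [1, 0, 1] has sort A, expected B
      x_A : A
      x_A : A
    (g x_A x_A) : B


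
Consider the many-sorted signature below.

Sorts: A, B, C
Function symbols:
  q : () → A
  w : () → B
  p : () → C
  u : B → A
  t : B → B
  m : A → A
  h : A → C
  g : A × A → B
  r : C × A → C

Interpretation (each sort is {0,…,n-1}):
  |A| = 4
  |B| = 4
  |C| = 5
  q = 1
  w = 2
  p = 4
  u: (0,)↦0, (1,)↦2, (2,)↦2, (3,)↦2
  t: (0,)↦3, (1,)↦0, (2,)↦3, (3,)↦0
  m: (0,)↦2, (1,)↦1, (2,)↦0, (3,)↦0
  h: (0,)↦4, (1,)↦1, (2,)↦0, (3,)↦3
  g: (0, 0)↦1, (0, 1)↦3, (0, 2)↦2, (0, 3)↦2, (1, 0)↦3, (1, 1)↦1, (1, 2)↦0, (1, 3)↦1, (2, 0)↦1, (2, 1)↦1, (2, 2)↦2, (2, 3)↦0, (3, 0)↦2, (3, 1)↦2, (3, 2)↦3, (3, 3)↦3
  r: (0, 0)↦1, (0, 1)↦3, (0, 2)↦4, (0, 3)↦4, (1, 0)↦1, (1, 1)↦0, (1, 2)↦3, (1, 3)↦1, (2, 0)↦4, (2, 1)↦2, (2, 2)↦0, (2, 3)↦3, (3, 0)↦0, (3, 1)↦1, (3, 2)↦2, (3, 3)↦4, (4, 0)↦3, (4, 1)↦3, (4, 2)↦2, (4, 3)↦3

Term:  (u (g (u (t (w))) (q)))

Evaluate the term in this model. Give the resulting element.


value = 2

  w = 2
  (t (w)) = t(2,) = 3
  (u (t (w))) = u(3,) = 2
  q = 1
  (g (u (t (w))) (q)) = g(2, 1) = 1
  (u (g (u (t (w))) (q))) = u(1,) = 2


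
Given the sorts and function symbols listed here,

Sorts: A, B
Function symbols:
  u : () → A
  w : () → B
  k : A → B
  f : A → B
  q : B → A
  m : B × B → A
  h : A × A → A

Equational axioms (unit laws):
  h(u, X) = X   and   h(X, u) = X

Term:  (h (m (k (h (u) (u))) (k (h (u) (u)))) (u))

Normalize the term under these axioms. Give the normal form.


1. (h (m (k (h (u) (u))) (k (h (u) (u)))) (u))  →  (m (k (h (u) (u))) (k (h (u) (u))))
2. (m (k (h (u) (u))) (k (h (u) (u))))  →  (m (k (u)) (k (h (u) (u))))
3. (m (k (u)) (k (h (u) (u))))  →  (m (k (u)) (k (u)))

normal form = (m (k (u)) (k (u)))


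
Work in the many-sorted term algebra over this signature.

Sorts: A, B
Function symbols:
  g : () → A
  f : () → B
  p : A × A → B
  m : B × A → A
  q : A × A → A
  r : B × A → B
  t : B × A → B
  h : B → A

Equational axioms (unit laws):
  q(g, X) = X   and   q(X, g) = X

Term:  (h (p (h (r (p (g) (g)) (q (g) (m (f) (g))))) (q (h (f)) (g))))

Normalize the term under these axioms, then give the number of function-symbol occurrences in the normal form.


1. (h (p (h (r (p (g) (g)) (q (g) (m (f) (g))))) (q (h (f)) (g))))  →  (h (p (h (r (p (g) (g)) (m (f) (g)))) (q (h (f)) (g))))
2. (h (p (h (r (p (g) (g)) (m (f) (g)))) (q (h (f)) (g))))  →  (h (p (h (r (p (g) (g)) (m (f) (g)))) (h (f))))
normal form: (h (p (h (r (p (g) (g)) (m (f) (g)))) (h (f))))

size = 12


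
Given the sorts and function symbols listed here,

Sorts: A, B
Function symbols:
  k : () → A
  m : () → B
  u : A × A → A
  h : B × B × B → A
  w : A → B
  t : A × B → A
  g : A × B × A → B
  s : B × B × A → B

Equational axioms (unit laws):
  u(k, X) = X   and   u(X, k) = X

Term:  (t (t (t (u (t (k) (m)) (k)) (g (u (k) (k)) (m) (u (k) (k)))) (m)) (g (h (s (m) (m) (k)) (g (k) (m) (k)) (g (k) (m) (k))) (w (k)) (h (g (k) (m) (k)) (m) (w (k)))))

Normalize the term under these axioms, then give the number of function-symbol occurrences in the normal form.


1. (t (t (t (u (t (k) (m)) (k)) (g (u (k) (k)) (m) (u (k) (k)))) (m)) (g (h (s (m) (m) (k)) (g (k) (m) (k)) (g (k) (m) (k))) (w (k)) (h (g (k) (m) (k)) (m) (w (k)))))  →  (t (t (t (t (k) (m)) (g (u (k) (k)) (m) (u (k) (k)))) (m)) (g (h (s (m) (m) (k)) (g (k) (m) (k)) (g (k) (m) (k))) (w (k)) (h (g (k) (m) (k)) (m) (w (k)))))
2. (t (t (t (t (k) (m)) (g (u (k) (k)) (m) (u (k) (k)))) (m)) (g (h (s (m) (m) (k)) (g (k) (m) (k)) (g (k) (m) (k))) (w (k)) (h (g (k) (m) (k)) (m) (w (k)))))  →  (t (t (t (t (k) (m)) (g (k) (m) (u (k) (k)))) (m)) (g (h (s (m) (m) (k)) (g (k) (m) (k)) (g (k) (m) (k))) (w (k)) (h (g (k) (m) (k)) (m) (w (k)))))
3. (t (t (t (t (k) (m)) (g (k) (m) (u (k) (k)))) (m)) (g (h (s (m) (m) (k)) (g (k) (m) (k)) (g (k) (m) (k))) (w (k)) (h (g (k) (m) (k)) (m) (w (k)))))  →  (t (t (t (t (k) (m)) (g (k) (m) (k))) (m)) (g (h (s (m) (m) (k)) (g (k) (m) (k)) (g (k) (m) (k))) (w (k)) (h (g (k) (m) (k)) (m) (w (k)))))
normal form: (t (t (t (t (k) (m)) (g (k) (m) (k))) (m)) (g (h (s (m) (m) (k)) (g (k) (m) (k)) (g (k) (m) (k))) (w (k)) (h (g (k) (m) (k)) (m) (w (k)))))

size = 35


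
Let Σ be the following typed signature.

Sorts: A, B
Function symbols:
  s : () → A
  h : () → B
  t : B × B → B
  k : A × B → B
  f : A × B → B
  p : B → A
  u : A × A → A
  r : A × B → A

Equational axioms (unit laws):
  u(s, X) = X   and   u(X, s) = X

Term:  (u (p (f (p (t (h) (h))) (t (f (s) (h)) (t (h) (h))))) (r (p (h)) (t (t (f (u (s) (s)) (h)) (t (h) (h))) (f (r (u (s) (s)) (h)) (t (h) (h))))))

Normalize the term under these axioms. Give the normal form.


normal form = (u (p (f (p (t (h) (h))) (t (f (s) (h)) (t (h) (h))))) (r (p (h)) (t (t (f (s) (h)) (t (h) (h))) (f (r (s) (h)) (t (h) (h))))))

1. (u (p (f (p (t (h) (h))) (t (f (s) (h)) (t (h) (h))))) (r (p (h)) (t (t (f (u (s) (s)) (h)) (t (h) (h))) (f (r (u (s) (s)) (h)) (t (h) (h))))))  →  (u (p (f (p (t (h) (h))) (t (f (s) (h)) (t (h) (h))))) (r (p (h)) (t (t (f (s) (h)) (t (h) (h))) (f (r (u (s) (s)) (h)) (t (h) (h))))))
2. (u (p (f (p (t (h) (h))) (t (f (s) (h)) (t (h) (h))))) (r (p (h)) (t (t (f (s) (h)) (t (h) (h))) (f (r (u (s) (s)) (h)) (t (h) (h))))))  →  (u (p (f (p (t (h) (h))) (t (f (s) (h)) (t (h) (h))))) (r (p (h)) (t (t (f (s) (h)) (t (h) (h))) (f (r (s) (h)) (t (h) (h))))))


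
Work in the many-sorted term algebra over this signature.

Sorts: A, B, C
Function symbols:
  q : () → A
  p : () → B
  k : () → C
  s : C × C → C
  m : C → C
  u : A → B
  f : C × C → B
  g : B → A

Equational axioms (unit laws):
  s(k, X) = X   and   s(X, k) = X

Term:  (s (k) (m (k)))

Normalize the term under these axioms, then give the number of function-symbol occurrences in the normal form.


1. (s (k) (m (k)))  →  (m (k))
normal form: (m (k))

size = 2


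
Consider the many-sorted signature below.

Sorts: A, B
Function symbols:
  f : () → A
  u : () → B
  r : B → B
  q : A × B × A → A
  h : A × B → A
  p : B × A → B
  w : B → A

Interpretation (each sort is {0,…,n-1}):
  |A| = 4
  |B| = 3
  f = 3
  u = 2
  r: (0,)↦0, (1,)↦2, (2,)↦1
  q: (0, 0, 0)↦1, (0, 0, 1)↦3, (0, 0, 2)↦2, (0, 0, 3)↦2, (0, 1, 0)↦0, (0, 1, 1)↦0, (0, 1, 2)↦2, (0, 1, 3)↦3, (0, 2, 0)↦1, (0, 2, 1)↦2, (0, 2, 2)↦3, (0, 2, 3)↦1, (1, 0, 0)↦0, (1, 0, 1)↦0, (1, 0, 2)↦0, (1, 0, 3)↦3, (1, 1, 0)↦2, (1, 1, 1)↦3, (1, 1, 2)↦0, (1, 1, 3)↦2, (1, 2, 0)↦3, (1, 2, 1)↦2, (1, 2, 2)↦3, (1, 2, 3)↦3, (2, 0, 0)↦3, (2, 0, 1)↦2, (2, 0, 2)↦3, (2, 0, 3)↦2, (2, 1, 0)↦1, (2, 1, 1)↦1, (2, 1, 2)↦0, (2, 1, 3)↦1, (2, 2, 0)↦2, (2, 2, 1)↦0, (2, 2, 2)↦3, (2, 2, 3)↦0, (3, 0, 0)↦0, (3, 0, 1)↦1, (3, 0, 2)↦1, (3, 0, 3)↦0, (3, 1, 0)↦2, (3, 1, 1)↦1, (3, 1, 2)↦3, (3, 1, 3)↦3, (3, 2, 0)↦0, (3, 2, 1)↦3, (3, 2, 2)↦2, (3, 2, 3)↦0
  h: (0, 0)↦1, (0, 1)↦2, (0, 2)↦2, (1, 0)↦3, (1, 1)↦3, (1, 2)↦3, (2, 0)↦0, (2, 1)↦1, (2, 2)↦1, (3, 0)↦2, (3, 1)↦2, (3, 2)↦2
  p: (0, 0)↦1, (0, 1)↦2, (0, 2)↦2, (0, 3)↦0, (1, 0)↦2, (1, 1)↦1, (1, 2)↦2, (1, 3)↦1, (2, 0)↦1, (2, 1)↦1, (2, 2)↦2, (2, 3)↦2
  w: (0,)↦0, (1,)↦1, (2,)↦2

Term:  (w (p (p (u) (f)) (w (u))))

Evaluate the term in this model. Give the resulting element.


  u = 2
  f = 3
  (p (u) (f)) = p(2, 3) = 2
  u = 2
  (w (u)) = w(2,) = 2
  (p (p (u) (f)) (w (u))) = p(2, 2) = 2
  (w (p (p (u) (f)) (w (u)))) = w(2,) = 2

value = 2


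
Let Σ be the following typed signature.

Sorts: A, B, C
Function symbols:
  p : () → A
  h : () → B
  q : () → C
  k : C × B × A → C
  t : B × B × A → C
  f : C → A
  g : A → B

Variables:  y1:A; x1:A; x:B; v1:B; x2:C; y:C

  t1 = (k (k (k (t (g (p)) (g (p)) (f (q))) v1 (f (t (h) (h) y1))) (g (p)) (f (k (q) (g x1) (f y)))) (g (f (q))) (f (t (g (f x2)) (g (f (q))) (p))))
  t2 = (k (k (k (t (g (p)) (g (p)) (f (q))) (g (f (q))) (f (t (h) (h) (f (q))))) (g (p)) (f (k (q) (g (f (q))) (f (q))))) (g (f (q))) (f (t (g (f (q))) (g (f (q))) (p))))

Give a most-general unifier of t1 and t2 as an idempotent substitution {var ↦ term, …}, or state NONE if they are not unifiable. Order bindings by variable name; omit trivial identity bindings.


{v1 ↦ (g (f (q))), x1 ↦ (f (q)), x2 ↦ (q), y ↦ (q), y1 ↦ (f (q))}


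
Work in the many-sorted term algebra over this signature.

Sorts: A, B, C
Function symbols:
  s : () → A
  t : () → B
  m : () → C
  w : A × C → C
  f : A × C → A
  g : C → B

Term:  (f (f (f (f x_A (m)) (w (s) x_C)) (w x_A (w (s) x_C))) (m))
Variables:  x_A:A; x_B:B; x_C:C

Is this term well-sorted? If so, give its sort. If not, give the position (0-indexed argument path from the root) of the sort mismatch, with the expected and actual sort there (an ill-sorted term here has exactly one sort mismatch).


well-sorted; sort = A

        x_A : A
        (m) : C
      (f x_A (m)) : A
        (s) : A
        x_C : C
      (w (s) x_C) : C
    (f (f x_A (m)) (w (s) x_C)) : A
      x_A : A
        (s) : A
        x_C : C
      (w (s) x_C) : C
    (w x_A (w (s) x_C)) : C
  (f (f (f x_A (m)) (w (s) x_C)) (w x_A (w (s) x_C))) : A
  (m) : C
(f (f (f (f x_A (m)) (w (s) x_C)) (w x_A (w (s) x_C))) (m)) : A


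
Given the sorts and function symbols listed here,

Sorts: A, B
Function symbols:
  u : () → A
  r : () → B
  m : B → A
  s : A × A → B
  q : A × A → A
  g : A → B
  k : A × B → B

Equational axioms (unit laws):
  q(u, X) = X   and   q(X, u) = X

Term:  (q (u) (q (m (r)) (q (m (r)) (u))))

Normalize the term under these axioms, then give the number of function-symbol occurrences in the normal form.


size = 5

1. (q (u) (q (m (r)) (q (m (r)) (u))))  →  (q (m (r)) (q (m (r)) (u)))
2. (q (m (r)) (q (m (r)) (u)))  →  (q (m (r)) (m (r)))
normal form: (q (m (r)) (m (r)))


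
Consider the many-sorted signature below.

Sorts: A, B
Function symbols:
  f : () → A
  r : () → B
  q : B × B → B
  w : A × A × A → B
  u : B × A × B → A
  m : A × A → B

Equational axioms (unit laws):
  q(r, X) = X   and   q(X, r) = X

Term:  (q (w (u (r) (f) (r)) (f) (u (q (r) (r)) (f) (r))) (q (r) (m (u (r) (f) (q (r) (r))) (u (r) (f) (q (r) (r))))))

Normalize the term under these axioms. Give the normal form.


1. (q (w (u (r) (f) (r)) (f) (u (q (r) (r)) (f) (r))) (q (r) (m (u (r) (f) (q (r) (r))) (u (r) (f) (q (r) (r))))))  →  (q (w (u (r) (f) (r)) (f) (u (r) (f) (r))) (q (r) (m (u (r) (f) (q (r) (r))) (u (r) (f) (q (r) (r))))))
2. (q (w (u (r) (f) (r)) (f) (u (r) (f) (r))) (q (r) (m (u (r) (f) (q (r) (r))) (u (r) (f) (q (r) (r))))))  →  (q (w (u (r) (f) (r)) (f) (u (r) (f) (r))) (m (u (r) (f) (q (r) (r))) (u (r) (f) (q (r) (r)))))
3. (q (w (u (r) (f) (r)) (f) (u (r) (f) (r))) (m (u (r) (f) (q (r) (r))) (u (r) (f) (q (r) (r)))))  →  (q (w (u (r) (f) (r)) (f) (u (r) (f) (r))) (m (u (r) (f) (r)) (u (r) (f) (q (r) (r)))))
4. (q (w (u (r) (f) (r)) (f) (u (r) (f) (r))) (m (u (r) (f) (r)) (u (r) (f) (q (r) (r)))))  →  (q (w (u (r) (f) (r)) (f) (u (r) (f) (r))) (m (u (r) (f) (r)) (u (r) (f) (r))))

normal form = (q (w (u (r) (f) (r)) (f) (u (r) (f) (r))) (m (u (r) (f) (r)) (u (r) (f) (r))))


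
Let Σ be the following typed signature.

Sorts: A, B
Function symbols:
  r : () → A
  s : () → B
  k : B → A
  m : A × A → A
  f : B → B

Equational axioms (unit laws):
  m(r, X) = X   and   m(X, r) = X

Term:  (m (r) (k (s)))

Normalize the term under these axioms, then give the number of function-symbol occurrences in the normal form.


1. (m (r) (k (s)))  →  (k (s))
normal form: (k (s))

size = 2


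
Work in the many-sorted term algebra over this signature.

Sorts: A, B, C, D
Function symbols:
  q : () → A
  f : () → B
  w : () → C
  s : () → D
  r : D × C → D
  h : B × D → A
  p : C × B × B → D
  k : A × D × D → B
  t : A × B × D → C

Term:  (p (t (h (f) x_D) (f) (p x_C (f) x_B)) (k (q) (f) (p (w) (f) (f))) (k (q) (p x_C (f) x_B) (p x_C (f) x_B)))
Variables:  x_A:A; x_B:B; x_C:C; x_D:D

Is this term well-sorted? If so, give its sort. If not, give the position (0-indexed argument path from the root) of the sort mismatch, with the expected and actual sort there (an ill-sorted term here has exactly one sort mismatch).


ill-sorted at position [1, 1]: expected D, got B

      (f) : B
      x_D : D
    (h (f) x_D) : A
    (f) : B
      x_C : C
      (f) : B
      x_B : B
    (p x_C (f) x_B) : D
  (t (h (f) x_D) (f) (p x_C (f) x_B)) : C
    (q) : A
    (f) : B
      (w) : C
      (f) : B
      (f) : B
    (p (w) (f) (f)) : D
  (k (q) (f) (p (w) (f) (f))) : ✗ arg 1 at [1, 1] has sort B, expected D
    (q) : A
      x_C : C
      (f) : B
      x_B : B
    (p x_C (f) x_B) : D
      x_C : C
      (f) : B
      x_B : B
    (p x_C (f) x_B) : D
  (k (q) (p x_C (f) x_B) (p x_C (f) x_B)) : B


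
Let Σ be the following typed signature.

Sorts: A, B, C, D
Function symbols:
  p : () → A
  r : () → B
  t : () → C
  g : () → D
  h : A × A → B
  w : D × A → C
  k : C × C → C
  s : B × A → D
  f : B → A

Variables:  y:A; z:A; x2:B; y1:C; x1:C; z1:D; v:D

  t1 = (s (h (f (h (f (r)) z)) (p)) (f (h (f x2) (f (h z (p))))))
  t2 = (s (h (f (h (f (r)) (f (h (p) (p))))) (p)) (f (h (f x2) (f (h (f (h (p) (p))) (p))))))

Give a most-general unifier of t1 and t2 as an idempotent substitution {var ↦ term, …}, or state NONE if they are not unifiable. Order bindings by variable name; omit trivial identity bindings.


{z ↦ (f (h (p) (p)))}


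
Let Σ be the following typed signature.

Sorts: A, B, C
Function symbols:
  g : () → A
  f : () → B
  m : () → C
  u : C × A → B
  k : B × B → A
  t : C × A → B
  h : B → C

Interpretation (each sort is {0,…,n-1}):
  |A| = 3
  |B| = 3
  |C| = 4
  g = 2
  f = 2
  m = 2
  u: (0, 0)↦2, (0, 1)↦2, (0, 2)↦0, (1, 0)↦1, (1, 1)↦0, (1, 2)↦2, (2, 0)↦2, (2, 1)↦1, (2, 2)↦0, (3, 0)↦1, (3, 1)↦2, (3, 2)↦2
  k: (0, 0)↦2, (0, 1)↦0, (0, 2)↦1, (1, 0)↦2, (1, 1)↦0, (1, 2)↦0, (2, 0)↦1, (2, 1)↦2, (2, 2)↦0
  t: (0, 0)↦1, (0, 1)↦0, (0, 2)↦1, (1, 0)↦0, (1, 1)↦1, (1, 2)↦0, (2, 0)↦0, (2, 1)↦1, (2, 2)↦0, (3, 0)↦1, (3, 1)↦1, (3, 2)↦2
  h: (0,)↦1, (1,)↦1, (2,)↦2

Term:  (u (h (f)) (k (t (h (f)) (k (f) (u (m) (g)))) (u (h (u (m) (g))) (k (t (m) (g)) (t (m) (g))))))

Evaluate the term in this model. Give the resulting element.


value = 2

  f = 2
  (h (f)) = h(2,) = 2
  f = 2
  (h (f)) = h(2,) = 2
  f = 2
  m = 2
  g = 2
  (u (m) (g)) = u(2, 2) = 0
  (k (f) (u (m) (g))) = k(2, 0) = 1
  (t (h (f)) (k (f) (u (m) (g)))) = t(2, 1) = 1
  m = 2
  g = 2
  (u (m) (g)) = u(2, 2) = 0
  (h (u (m) (g))) = h(0,) = 1
  m = 2
  g = 2
  (t (m) (g)) = t(2, 2) = 0
  m = 2
  g = 2
  (t (m) (g)) = t(2, 2) = 0
  (k (t (m) (g)) (t (m) (g))) = k(0, 0) = 2
  (u (h (u (m) (g))) (k (t (m) (g)) (t (m) (g)))) = u(1, 2) = 2
  (k (t (h (f)) (k (f) (u (m) (g)))) (u (h (u (m) (g))) (k (t (m) (g)) (t (m) (g))))) = k(1, 2) = 0
  (u (h (f)) (k (t (h (f)) (k (f) (u (m) (g)))) (u (h (u (m) (g))) (k (t (m) (g)) (t (m) (g)))))) = u(2, 0) = 2


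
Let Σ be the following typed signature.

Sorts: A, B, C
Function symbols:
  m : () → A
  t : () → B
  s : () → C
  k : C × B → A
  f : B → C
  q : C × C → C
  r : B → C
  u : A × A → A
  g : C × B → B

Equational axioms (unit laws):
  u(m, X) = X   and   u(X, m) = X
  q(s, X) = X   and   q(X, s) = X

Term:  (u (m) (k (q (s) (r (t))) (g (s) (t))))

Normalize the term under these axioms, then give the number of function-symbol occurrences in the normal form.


size = 6

1. (u (m) (k (q (s) (r (t))) (g (s) (t))))  →  (k (q (s) (r (t))) (g (s) (t)))
2. (k (q (s) (r (t))) (g (s) (t)))  →  (k (r (t)) (g (s) (t)))
normal form: (k (r (t)) (g (s) (t)))


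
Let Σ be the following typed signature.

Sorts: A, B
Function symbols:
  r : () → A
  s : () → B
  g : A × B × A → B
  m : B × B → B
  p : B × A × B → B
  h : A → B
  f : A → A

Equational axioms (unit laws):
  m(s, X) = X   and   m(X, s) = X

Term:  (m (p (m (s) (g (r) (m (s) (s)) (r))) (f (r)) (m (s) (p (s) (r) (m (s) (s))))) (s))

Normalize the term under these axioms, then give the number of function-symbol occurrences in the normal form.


size = 11

1. (m (p (m (s) (g (r) (m (s) (s)) (r))) (f (r)) (m (s) (p (s) (r) (m (s) (s))))) (s))  →  (p (m (s) (g (r) (m (s) (s)) (r))) (f (r)) (m (s) (p (s) (r) (m (s) (s)))))
2. (p (m (s) (g (r) (m (s) (s)) (r))) (f (r)) (m (s) (p (s) (r) (m (s) (s)))))  →  (p (g (r) (m (s) (s)) (r)) (f (r)) (m (s) (p (s) (r) (m (s) (s)))))
3. (p (g (r) (m (s) (s)) (r)) (f (r)) (m (s) (p (s) (r) (m (s) (s)))))  →  (p (g (r) (s) (r)) (f (r)) (m (s) (p (s) (r) (m (s) (s)))))
4. (p (g (r) (s) (r)) (f (r)) (m (s) (p (s) (r) (m (s) (s)))))  →  (p (g (r) (s) (r)) (f (r)) (p (s) (r) (m (s) (s))))
5. (p (g (r) (s) (r)) (f (r)) (p (s) (r) (m (s) (s))))  →  (p (g (r) (s) (r)) (f (r)) (p (s) (r) (s)))
normal form: (p (g (r) (s) (r)) (f (r)) (p (s) (r) (s)))


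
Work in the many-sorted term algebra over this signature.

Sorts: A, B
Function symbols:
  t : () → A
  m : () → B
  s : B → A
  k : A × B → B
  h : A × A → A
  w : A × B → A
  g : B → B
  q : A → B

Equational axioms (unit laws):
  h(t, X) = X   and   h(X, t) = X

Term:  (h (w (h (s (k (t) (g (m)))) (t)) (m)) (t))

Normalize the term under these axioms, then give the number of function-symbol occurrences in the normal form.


1. (h (w (h (s (k (t) (g (m)))) (t)) (m)) (t))  →  (w (h (s (k (t) (g (m)))) (t)) (m))
2. (w (h (s (k (t) (g (m)))) (t)) (m))  →  (w (s (k (t) (g (m)))) (m))
normal form: (w (s (k (t) (g (m)))) (m))

size = 7


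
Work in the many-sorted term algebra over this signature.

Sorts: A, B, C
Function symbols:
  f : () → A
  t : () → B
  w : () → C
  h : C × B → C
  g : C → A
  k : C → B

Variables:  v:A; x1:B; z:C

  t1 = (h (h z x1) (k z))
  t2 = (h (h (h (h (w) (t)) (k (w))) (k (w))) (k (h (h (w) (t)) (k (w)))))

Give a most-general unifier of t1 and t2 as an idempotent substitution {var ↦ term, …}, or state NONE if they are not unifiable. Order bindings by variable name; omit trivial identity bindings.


{x1 ↦ (k (w)), z ↦ (h (h (w) (t)) (k (w)))}


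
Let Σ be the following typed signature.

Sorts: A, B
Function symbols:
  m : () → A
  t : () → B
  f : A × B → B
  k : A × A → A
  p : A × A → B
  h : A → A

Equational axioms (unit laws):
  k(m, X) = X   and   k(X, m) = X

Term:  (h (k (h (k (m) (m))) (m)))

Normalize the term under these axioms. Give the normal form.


normal form = (h (h (m)))

1. (h (k (h (k (m) (m))) (m)))  →  (h (h (k (m) (m))))
2. (h (h (k (m) (m))))  →  (h (h (m)))


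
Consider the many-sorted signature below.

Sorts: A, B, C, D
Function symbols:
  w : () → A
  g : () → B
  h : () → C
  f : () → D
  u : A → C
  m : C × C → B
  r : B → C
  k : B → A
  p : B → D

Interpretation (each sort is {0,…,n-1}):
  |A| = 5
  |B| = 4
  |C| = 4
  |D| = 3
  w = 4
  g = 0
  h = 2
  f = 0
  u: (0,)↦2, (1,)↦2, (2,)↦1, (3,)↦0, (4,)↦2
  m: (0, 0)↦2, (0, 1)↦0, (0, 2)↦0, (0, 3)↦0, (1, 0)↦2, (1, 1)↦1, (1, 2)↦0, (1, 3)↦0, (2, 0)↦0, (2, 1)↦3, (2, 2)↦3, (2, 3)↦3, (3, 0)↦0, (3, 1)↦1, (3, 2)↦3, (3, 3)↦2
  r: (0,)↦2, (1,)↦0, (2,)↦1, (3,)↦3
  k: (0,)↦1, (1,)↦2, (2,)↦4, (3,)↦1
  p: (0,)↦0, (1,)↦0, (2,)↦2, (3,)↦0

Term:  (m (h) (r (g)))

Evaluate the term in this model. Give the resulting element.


  h = 2
  g = 0
  (r (g)) = r(0,) = 2
  (m (h) (r (g))) = m(2, 2) = 3

value = 3


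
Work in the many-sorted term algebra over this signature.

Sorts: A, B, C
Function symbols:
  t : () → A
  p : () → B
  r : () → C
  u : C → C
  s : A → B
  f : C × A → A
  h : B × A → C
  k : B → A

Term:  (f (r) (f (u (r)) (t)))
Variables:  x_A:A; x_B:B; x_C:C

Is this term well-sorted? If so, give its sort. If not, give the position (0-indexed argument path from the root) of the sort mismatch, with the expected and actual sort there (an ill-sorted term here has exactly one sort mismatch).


  (r) : C
      (r) : C
    (u (r)) : C
    (t) : A
  (f (u (r)) (t)) : A
(f (r) (f (u (r)) (t))) : A

well-sorted; sort = A


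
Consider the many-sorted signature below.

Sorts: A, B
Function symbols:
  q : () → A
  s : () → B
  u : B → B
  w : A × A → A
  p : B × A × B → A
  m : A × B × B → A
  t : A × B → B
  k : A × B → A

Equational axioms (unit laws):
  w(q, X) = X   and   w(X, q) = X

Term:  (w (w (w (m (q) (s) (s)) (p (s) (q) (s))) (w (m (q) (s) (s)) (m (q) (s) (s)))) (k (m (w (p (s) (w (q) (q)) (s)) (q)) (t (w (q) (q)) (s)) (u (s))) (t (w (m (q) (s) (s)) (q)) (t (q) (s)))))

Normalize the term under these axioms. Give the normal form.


1. (w (w (w (m (q) (s) (s)) (p (s) (q) (s))) (w (m (q) (s) (s)) (m (q) (s) (s)))) (k (m (w (p (s) (w (q) (q)) (s)) (q)) (t (w (q) (q)) (s)) (u (s))) (t (w (m (q) (s) (s)) (q)) (t (q) (s)))))  →  (w (w (w (m (q) (s) (s)) (p (s) (q) (s))) (w (m (q) (s) (s)) (m (q) (s) (s)))) (k (m (p (s) (w (q) (q)) (s)) (t (w (q) (q)) (s)) (u (s))) (t (w (m (q) (s) (s)) (q)) (t (q) (s)))))
2. (w (w (w (m (q) (s) (s)) (p (s) (q) (s))) (w (m (q) (s) (s)) (m (q) (s) (s)))) (k (m (p (s) (w (q) (q)) (s)) (t (w (q) (q)) (s)) (u (s))) (t (w (m (q) (s) (s)) (q)) (t (q) (s)))))  →  (w (w (w (m (q) (s) (s)) (p (s) (q) (s))) (w (m (q) (s) (s)) (m (q) (s) (s)))) (k (m (p (s) (q) (s)) (t (w (q) (q)) (s)) (u (s))) (t (w (m (q) (s) (s)) (q)) (t (q) (s)))))
3. (w (w (w (m (q) (s) (s)) (p (s) (q) (s))) (w (m (q) (s) (s)) (m (q) (s) (s)))) (k (m (p (s) (q) (s)) (t (w (q) (q)) (s)) (u (s))) (t (w (m (q) (s) (s)) (q)) (t (q) (s)))))  →  (w (w (w (m (q) (s) (s)) (p (s) (q) (s))) (w (m (q) (s) (s)) (m (q) (s) (s)))) (k (m (p (s) (q) (s)) (t (q) (s)) (u (s))) (t (w (m (q) (s) (s)) (q)) (t (q) (s)))))
4. (w (w (w (m (q) (s) (s)) (p (s) (q) (s))) (w (m (q) (s) (s)) (m (q) (s) (s)))) (k (m (p (s) (q) (s)) (t (q) (s)) (u (s))) (t (w (m (q) (s) (s)) (q)) (t (q) (s)))))  →  (w (w (w (m (q) (s) (s)) (p (s) (q) (s))) (w (m (q) (s) (s)) (m (q) (s) (s)))) (k (m (p (s) (q) (s)) (t (q) (s)) (u (s))) (t (m (q) (s) (s)) (t (q) (s)))))

normal form = (w (w (w (m (q) (s) (s)) (p (s) (q) (s))) (w (m (q) (s) (s)) (m (q) (s) (s)))) (k (m (p (s) (q) (s)) (t (q) (s)) (u (s))) (t (m (q) (s) (s)) (t (q) (s)))))


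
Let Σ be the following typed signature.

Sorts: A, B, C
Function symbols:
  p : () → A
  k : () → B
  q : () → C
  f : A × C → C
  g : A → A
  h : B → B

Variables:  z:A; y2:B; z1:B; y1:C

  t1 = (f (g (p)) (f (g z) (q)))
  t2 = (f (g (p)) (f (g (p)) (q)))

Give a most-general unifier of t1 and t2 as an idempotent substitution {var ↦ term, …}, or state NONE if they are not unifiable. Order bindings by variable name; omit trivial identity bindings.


{z ↦ (p)}


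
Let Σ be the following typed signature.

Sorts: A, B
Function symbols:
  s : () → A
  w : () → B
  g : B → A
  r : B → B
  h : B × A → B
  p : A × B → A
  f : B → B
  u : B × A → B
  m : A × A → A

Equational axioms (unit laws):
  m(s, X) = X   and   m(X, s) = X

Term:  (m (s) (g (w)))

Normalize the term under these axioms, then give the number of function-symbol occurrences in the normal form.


size = 2

1. (m (s) (g (w)))  →  (g (w))
normal form: (g (w))


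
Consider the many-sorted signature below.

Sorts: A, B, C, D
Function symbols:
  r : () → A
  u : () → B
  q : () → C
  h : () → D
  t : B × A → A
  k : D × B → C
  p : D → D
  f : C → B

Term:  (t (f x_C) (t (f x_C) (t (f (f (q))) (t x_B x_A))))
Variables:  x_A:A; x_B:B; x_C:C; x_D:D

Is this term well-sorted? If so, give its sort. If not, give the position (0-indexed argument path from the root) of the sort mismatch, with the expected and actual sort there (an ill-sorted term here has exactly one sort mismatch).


    x_C : C
  (f x_C) : B
      x_C : C
    (f x_C) : B
          (q) : C
        (f (q)) : B
      (f (f (q))) : ✗ arg 0 at [1, 1, 0, 0] has sort B, expected C
        x_B : B
        x_A : A
      (t x_B x_A) : A

ill-sorted at position [1, 1, 0, 0]: expected C, got B


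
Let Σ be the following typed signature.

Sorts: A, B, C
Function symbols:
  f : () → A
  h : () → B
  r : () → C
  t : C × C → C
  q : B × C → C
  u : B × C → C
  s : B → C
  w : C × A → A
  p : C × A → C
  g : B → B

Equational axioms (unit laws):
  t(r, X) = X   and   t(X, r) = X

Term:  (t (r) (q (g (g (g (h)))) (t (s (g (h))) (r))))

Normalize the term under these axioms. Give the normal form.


1. (t (r) (q (g (g (g (h)))) (t (s (g (h))) (r))))  →  (q (g (g (g (h)))) (t (s (g (h))) (r)))
2. (q (g (g (g (h)))) (t (s (g (h))) (r)))  →  (q (g (g (g (h)))) (s (g (h))))

normal form = (q (g (g (g (h)))) (s (g (h))))


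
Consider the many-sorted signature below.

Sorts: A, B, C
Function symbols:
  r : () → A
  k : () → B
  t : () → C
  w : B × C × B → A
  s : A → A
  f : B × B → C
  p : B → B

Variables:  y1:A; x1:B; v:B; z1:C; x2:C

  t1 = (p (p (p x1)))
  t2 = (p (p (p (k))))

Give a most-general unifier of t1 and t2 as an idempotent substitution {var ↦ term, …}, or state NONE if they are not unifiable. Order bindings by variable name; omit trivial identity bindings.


{x1 ↦ (k)}


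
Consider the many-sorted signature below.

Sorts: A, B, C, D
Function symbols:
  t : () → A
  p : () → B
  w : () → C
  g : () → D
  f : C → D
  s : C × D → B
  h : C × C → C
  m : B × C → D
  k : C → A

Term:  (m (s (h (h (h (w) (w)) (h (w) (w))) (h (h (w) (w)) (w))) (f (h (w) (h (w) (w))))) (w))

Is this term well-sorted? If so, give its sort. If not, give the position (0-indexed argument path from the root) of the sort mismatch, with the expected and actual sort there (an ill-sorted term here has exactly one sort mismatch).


          (w) : C
          (w) : C
        (h (w) (w)) : C
          (w) : C
          (w) : C
        (h (w) (w)) : C
      (h (h (w) (w)) (h (w) (w))) : C
          (w) : C
          (w) : C
        (h (w) (w)) : C
        (w) : C
      (h (h (w) (w)) (w)) : C
    (h (h (h (w) (w)) (h (w) (w))) (h (h (w) (w)) (w))) : C
        (w) : C
          (w) : C
          (w) : C
        (h (w) (w)) : C
      (h (w) (h (w) (w))) : C
    (f (h (w) (h (w) (w)))) : D
  (s (h (h (h (w) (w)) (h (w) (w))) (h (h (w) (w)) (w))) (f (h (w) (h (w) (w))))) : B
  (w) : C
(m (s (h (h (h (w) (w)) (h (w) (w))) (h (h (w) (w)) (w))) (f (h (w) (h (w) (w))))) (w)) : D

well-sorted; sort = D


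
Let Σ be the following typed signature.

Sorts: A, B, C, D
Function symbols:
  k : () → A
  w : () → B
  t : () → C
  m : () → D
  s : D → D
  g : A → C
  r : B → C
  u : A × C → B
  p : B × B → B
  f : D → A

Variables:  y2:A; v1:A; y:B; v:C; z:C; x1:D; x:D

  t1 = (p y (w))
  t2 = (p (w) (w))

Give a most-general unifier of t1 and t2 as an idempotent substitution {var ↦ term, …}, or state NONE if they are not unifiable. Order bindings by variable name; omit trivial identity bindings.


{y ↦ (w)}


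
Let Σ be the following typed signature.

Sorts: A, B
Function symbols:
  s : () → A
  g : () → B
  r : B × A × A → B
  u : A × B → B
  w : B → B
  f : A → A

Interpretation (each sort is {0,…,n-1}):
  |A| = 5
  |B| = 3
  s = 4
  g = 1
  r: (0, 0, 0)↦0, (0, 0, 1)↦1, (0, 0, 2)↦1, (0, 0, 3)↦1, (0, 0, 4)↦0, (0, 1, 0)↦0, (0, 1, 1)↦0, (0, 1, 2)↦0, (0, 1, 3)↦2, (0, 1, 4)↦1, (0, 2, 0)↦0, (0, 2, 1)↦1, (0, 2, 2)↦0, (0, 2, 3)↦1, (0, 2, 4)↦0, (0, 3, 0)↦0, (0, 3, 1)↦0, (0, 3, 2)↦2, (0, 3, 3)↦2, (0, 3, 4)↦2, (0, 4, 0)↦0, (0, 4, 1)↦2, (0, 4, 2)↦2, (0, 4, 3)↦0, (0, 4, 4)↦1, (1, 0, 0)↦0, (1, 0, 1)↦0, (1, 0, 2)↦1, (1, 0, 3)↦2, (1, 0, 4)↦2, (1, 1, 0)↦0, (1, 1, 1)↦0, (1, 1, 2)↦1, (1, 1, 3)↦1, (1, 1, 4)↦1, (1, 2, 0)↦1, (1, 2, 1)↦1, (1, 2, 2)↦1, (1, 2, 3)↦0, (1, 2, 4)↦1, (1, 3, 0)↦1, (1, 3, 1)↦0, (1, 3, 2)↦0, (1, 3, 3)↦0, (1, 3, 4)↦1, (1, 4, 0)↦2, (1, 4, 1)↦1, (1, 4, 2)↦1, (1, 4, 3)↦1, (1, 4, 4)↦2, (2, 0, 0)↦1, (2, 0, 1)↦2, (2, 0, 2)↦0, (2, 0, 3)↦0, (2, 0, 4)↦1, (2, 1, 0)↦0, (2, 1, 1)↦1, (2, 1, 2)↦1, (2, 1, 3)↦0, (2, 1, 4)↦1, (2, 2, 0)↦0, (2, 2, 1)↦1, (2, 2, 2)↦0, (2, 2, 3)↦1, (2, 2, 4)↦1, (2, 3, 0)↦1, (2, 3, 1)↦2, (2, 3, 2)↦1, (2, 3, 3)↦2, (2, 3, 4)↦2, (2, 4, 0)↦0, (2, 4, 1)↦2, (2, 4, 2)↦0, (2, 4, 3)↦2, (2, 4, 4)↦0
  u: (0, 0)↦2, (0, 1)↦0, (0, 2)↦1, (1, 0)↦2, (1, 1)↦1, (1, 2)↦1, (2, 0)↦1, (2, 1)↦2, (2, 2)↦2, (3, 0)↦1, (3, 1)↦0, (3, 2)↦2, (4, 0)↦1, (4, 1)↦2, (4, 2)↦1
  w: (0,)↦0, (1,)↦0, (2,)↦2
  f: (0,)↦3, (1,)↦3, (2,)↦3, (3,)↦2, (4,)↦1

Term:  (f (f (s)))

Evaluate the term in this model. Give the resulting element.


value = 3

  s = 4
  (f (s)) = f(4,) = 1
  (f (f (s))) = f(1,) = 3


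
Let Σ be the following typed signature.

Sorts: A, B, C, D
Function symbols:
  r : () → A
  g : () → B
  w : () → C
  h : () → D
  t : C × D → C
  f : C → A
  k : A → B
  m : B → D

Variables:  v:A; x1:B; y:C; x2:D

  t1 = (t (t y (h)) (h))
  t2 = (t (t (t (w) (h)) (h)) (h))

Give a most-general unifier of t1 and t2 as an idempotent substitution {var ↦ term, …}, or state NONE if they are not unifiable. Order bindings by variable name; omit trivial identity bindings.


{y ↦ (t (w) (h))}


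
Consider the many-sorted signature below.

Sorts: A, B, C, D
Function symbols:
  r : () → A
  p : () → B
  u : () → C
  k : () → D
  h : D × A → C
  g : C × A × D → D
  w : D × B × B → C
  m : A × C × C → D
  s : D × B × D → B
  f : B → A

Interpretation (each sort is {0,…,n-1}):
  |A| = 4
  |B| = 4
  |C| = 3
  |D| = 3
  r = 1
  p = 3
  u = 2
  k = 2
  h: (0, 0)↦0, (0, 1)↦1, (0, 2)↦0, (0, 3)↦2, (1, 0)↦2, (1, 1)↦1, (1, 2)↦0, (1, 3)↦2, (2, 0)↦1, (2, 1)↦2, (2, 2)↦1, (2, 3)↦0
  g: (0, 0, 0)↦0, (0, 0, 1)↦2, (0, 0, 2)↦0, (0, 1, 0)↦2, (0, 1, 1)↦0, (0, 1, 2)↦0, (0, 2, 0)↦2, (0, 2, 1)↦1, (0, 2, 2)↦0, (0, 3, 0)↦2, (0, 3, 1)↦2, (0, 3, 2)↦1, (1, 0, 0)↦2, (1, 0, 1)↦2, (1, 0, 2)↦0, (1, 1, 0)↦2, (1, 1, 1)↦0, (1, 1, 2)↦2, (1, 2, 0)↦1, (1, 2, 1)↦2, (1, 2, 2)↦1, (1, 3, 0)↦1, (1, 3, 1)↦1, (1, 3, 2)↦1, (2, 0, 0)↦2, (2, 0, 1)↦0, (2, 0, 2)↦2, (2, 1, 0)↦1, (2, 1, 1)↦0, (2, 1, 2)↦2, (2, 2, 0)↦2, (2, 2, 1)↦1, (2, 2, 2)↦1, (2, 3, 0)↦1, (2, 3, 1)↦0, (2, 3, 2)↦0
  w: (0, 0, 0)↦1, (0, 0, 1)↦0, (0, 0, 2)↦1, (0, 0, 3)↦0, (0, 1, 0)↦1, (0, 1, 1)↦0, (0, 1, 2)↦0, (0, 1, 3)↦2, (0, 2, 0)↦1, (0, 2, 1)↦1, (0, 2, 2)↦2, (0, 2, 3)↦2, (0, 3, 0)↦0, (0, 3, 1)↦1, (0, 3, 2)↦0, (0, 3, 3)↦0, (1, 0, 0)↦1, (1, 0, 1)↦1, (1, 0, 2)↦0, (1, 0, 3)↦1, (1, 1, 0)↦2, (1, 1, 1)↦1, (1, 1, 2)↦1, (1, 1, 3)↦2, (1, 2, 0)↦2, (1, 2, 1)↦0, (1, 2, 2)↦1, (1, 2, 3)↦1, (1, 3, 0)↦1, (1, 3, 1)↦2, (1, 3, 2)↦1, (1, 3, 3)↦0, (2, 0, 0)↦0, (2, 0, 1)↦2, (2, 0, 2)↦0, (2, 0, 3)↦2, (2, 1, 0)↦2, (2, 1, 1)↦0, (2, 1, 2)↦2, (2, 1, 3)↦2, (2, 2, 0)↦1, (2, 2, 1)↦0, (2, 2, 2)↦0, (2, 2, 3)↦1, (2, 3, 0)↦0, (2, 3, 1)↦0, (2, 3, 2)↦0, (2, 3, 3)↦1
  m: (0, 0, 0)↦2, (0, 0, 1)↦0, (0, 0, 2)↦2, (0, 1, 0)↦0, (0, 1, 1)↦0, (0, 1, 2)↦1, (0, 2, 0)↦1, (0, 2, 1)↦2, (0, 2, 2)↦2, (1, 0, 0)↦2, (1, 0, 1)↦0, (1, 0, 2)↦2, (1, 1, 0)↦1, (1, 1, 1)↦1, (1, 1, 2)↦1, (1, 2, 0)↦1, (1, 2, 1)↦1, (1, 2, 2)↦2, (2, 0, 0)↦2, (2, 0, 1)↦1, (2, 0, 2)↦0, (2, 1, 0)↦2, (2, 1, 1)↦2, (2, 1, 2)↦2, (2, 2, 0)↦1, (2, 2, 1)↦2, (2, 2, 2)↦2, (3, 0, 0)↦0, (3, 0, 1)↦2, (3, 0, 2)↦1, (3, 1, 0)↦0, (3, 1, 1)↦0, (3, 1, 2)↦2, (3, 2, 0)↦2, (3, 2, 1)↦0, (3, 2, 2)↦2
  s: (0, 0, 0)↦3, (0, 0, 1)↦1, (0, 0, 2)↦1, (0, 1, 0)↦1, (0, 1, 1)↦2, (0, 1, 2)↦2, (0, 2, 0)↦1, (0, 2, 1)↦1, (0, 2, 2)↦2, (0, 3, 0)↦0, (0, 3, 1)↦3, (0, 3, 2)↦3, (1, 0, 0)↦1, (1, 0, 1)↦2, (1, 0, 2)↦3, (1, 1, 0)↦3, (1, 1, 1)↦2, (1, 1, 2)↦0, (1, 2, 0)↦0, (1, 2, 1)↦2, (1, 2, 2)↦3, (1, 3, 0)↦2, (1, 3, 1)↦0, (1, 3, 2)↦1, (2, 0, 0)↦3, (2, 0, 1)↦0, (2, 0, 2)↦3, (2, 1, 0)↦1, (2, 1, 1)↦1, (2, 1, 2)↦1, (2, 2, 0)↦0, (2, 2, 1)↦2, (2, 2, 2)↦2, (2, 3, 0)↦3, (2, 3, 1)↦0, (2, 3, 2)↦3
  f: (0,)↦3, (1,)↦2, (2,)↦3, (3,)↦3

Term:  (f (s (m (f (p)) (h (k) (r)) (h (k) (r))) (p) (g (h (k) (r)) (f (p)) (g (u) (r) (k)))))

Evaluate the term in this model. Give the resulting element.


  p = 3
  (f (p)) = f(3,) = 3
  k = 2
  r = 1
  (h (k) (r)) = h(2, 1) = 2
  k = 2
  r = 1
  (h (k) (r)) = h(2, 1) = 2
  (m (f (p)) (h (k) (r)) (h (k) (r))) = m(3, 2, 2) = 2
  p = 3
  k = 2
  r = 1
  (h (k) (r)) = h(2, 1) = 2
  p = 3
  (f (p)) = f(3,) = 3
  u = 2
  r = 1
  k = 2
  (g (u) (r) (k)) = g(2, 1, 2) = 2
  (g (h (k) (r)) (f (p)) (g (u) (r) (k))) = g(2, 3, 2) = 0
  (s (m (f (p)) (h (k) (r)) (h (k) (r))) (p) (g (h (k) (r)) (f (p)) (g (u) (r) (k)))) = s(2, 3, 0) = 3
  (f (s (m (f (p)) (h (k) (r)) (h (k) (r))) (p) (g (h (k) (r)) (f (p)) (g (u) (r) (k))))) = f(3,) = 3

value = 3
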